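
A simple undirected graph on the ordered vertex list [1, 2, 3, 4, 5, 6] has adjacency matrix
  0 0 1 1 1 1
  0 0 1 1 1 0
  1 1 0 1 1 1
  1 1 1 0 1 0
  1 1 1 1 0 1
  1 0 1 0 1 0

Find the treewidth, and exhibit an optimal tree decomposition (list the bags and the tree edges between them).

The largest bag has 4 vertices, giving width 3; this decomposition certifies tw(G) ≤ 3. Conversely, {1, 3, 4, 5} is a clique of size 4, and the vertices of any clique must share a bag in every tree decomposition; so some bag has ≥ 4 vertices and tw(G) ≥ 3. Therefore the treewidth is 3.

Treewidth 3.
Bags: B1 = {1, 3, 4, 5}  B2 = {1, 3, 5, 6}  B3 = {2, 3, 4, 5}
Tree: B1–B2, B1–B3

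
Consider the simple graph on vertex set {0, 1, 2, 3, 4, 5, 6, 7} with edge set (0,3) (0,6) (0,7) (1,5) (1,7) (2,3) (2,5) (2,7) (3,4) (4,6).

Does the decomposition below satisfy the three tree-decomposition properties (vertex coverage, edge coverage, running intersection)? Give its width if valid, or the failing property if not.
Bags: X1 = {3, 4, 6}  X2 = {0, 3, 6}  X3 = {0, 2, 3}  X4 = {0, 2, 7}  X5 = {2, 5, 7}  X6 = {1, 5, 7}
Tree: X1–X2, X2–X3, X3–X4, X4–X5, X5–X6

Yes; width 2.

Every vertex of G appears in some bag (union = {0, 1, 2, 3, 4, 5, 6, 7}); every edge is covered by a bag; and for each vertex v the set of bags containing v is connected in the bag tree. The decomposition is therefore valid. The largest bag has 3 vertices, so the width is 2.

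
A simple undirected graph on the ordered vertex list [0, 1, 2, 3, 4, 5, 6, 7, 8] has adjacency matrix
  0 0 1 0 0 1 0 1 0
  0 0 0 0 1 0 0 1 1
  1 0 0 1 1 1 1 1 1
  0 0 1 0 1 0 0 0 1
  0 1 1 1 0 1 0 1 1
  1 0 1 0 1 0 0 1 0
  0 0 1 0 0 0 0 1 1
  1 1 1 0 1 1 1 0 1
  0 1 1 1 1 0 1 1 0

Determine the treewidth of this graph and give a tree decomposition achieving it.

Treewidth 3.
One such decomposition:
Bags: B1 = {2, 4, 7, 8}  B2 = {2, 4, 5, 7}  B3 = {2, 6, 7, 8}  B4 = {0, 2, 5, 7}  B5 = {1, 4, 7, 8}  B6 = {2, 3, 4, 8}
Tree: B1–B2, B1–B3, B2–B4, B1–B5, B1–B6

Every bag has size at most 4, so the width is 4 − 1 = 3 and tw(G) ≤ 3. Conversely, {1, 4, 7, 8} is a clique of size 4, and the vertices of any clique must share a bag in every tree decomposition; so some bag has ≥ 4 vertices and tw(G) ≥ 3. Combining the bounds, tw(G) = 3.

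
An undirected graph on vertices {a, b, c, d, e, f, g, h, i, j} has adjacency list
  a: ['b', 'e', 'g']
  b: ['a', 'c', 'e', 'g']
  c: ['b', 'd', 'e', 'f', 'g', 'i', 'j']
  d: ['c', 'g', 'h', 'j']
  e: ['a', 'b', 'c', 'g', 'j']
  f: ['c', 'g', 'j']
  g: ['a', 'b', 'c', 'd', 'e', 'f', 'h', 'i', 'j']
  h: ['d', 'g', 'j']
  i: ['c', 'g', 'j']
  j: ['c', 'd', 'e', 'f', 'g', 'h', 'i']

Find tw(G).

3

A width-3 tree decomposition is:
Bags: B1 = {b, c, e, g}  B2 = {a, b, e, g}  B3 = {c, e, g, j}  B4 = {c, f, g, j}  B5 = {c, d, g, j}  B6 = {c, g, i, j}  B7 = {d, g, h, j}
Tree: B1–B2, B1–B3, B3–B4, B3–B5, B5–B6, B5–B7
Every bag has size at most 4, so the width is 4 − 1 = 3 and tw(G) ≤ 3. For the lower bound, the 4 vertices {d, g, h, j} are pairwise adjacent, and any tree decomposition puts a clique entirely inside one bag — forcing width ≥ 3. The upper and lower bounds meet at 3, so that is the treewidth.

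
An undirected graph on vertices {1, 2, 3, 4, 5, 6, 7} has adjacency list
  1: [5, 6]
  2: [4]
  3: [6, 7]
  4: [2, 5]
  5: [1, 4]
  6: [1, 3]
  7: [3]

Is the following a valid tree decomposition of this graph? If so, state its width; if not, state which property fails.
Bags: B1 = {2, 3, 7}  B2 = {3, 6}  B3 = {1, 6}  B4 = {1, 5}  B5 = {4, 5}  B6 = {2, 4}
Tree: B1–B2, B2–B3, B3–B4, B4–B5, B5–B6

No — bags containing vertex 2 are not connected in the tree.

A tree decomposition must satisfy three properties: every vertex lies in some bag; for every edge, both endpoints lie together in some bag; and for every vertex, the bags containing it form a connected subtree. Here bags containing vertex 2 are not connected in the tree, so the decomposition is invalid.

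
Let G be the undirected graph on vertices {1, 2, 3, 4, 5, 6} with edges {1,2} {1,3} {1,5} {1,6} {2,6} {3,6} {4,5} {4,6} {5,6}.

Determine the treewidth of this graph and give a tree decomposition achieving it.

Treewidth 2.
One such decomposition:
Bags: B1 = {1, 2, 6}  B2 = {1, 5, 6}  B3 = {4, 5, 6}  B4 = {1, 3, 6}
Tree: B1–B2, B2–B3, B2–B4

Each bag holds 3 vertices, so the decomposition has width 2, which upper-bounds the treewidth. Conversely, {1, 2, 6} is a clique of size 3, and the vertices of any clique must share a bag in every tree decomposition; so some bag has ≥ 3 vertices and tw(G) ≥ 2. Hence tw(G) = 2 exactly.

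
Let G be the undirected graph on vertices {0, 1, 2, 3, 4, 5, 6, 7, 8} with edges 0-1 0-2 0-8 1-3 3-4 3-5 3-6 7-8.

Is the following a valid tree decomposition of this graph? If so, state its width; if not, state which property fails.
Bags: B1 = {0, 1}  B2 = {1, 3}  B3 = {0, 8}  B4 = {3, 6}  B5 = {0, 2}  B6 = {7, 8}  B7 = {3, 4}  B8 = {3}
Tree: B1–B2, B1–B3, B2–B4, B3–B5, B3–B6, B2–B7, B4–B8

A tree decomposition must satisfy three properties: every vertex lies in some bag; for every edge, both endpoints lie together in some bag; and for every vertex, the bags containing it form a connected subtree. Here vertex 5 appears in no bag, so the decomposition is invalid.

No — vertex 5 appears in no bag.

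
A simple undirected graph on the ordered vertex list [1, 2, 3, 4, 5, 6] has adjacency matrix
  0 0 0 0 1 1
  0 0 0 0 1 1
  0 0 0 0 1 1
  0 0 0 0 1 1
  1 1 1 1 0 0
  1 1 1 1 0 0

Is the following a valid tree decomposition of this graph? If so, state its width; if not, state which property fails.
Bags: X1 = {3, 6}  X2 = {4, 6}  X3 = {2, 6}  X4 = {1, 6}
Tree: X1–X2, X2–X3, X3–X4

A tree decomposition must satisfy three properties: every vertex lies in some bag; for every edge, both endpoints lie together in some bag; and for every vertex, the bags containing it form a connected subtree. Here vertex 5 appears in no bag, so the decomposition is invalid.

No — vertex 5 appears in no bag.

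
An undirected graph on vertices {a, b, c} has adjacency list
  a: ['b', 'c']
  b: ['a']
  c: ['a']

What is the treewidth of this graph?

1

A width-1 tree decomposition is:
Bags: B1 = {a, c}  B2 = {a, b}
Tree: B1–B2
The largest bag has 2 vertices, giving width 1; this decomposition certifies tw(G) ≤ 1. G has an edge, so its treewidth is at least 1. Combining the bounds, tw(G) = 1.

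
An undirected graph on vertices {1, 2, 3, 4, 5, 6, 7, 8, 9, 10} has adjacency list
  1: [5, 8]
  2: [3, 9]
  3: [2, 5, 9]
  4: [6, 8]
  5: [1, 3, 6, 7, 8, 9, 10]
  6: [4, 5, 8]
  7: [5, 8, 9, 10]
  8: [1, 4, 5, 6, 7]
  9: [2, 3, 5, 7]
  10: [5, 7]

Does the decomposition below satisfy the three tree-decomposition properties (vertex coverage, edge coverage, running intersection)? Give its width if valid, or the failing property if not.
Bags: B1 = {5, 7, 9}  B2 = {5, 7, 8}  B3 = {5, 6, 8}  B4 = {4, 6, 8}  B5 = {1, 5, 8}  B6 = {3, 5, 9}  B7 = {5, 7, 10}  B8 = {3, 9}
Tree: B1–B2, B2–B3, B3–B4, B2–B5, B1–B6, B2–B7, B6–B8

No — vertex 2 appears in no bag.

A tree decomposition must satisfy three properties: every vertex lies in some bag; for every edge, both endpoints lie together in some bag; and for every vertex, the bags containing it form a connected subtree. Here vertex 2 appears in no bag, so the decomposition is invalid.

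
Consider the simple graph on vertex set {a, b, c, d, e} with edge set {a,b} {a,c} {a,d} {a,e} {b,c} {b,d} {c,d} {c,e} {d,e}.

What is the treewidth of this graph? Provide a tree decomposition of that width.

Treewidth 3.
One optimal decomposition is:
Bags: B1 = {a, b, c, d}  B2 = {a, c, d, e}
Tree: B1–B2

Each bag holds 4 vertices, so the decomposition has width 3, which upper-bounds the treewidth. Conversely, {a, c, d, e} is a clique of size 4, and the vertices of any clique must share a bag in every tree decomposition; so some bag has ≥ 4 vertices and tw(G) ≥ 3. Hence tw(G) = 3 exactly.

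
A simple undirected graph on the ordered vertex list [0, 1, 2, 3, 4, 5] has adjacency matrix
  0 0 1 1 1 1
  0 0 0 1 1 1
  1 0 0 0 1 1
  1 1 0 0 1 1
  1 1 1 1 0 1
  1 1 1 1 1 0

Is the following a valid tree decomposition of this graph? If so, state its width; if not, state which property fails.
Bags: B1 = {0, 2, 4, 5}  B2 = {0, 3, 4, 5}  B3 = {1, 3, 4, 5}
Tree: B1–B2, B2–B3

Vertex coverage: the bags together contain {0, 1, 2, 3, 4, 5}, the full vertex set. Edge coverage: each edge of G has both endpoints in at least one bag. Running intersection: for every vertex, the bags containing it form a connected subtree. All three properties hold, so this is a valid tree decomposition of width max|bag| − 1 = 3, and hence tw(G) ≤ 3.

Yes; width 3.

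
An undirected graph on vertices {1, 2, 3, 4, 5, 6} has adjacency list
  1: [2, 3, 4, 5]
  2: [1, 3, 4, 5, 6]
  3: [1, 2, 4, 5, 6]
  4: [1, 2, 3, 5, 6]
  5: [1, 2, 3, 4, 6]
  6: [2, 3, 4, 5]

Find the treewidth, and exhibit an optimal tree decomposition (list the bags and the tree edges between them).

Treewidth 4.
Bags: B1 = {1, 2, 3, 4, 5}  B2 = {2, 3, 4, 5, 6}
Tree: B1–B2

Every bag has size at most 5, so the width is 5 − 1 = 4 and tw(G) ≤ 4. For the lower bound, the 5 vertices {1, 2, 3, 4, 5} are pairwise adjacent, and any tree decomposition puts a clique entirely inside one bag — forcing width ≥ 4. Combining the bounds, tw(G) = 4.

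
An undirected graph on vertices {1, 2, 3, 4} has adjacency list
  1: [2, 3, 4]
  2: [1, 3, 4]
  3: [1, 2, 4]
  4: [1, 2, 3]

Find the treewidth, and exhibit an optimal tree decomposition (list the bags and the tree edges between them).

A single bag containing all 4 vertices is trivially a valid decomposition of width 3. Conversely, {1, 2, 3, 4} is a clique of size 4, and the vertices of any clique must share a bag in every tree decomposition; so some bag has ≥ 4 vertices and tw(G) ≥ 3. The upper and lower bounds meet at 3, so that is the treewidth.

Treewidth 3.
One optimal decomposition is:
Bags: B1 = {1, 2, 3, 4}
Tree: (single bag)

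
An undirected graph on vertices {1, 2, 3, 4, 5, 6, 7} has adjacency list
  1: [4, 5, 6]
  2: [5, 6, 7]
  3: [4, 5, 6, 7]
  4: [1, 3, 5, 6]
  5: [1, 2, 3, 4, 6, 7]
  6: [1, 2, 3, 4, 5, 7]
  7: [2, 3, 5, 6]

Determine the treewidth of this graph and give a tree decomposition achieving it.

Treewidth 3.
One optimal decomposition is:
Bags: B1 = {3, 4, 5, 6}  B2 = {3, 5, 6, 7}  B3 = {1, 4, 5, 6}  B4 = {2, 5, 6, 7}
Tree: B1–B2, B1–B3, B2–B4

Every bag has size at most 4, so the width is 4 − 1 = 3 and tw(G) ≤ 3. On the other hand G contains the 4-clique {1, 4, 5, 6}. A clique must lie in a single bag of any decomposition, so no decomposition can have width below 3. Combining the bounds, tw(G) = 3.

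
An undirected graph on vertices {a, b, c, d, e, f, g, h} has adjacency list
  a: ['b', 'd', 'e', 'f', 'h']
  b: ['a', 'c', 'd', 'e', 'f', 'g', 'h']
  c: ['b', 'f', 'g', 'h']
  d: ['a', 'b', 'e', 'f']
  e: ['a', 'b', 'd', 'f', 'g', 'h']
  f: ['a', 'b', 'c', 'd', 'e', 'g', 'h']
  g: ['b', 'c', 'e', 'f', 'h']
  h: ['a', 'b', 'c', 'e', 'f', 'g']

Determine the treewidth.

4

A width-4 tree decomposition is:
Bags: B1 = {b, e, f, g, h}  B2 = {a, b, e, f, h}  B3 = {a, b, d, e, f}  B4 = {b, c, f, g, h}
Tree: B1–B2, B2–B3, B1–B4
The largest bag has 5 vertices, giving width 4; this decomposition certifies tw(G) ≤ 4. For the lower bound, the 5 vertices {a, b, d, e, f} are pairwise adjacent, and any tree decomposition puts a clique entirely inside one bag — forcing width ≥ 4. The upper and lower bounds meet at 4, so that is the treewidth.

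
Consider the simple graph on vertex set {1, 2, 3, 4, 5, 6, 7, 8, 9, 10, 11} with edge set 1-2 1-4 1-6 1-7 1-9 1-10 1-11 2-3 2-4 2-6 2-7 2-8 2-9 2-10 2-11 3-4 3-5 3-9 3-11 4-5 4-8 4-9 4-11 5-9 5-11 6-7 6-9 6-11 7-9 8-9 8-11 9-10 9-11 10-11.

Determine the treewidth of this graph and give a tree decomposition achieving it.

Treewidth 4.
Bags: B1 = {1, 2, 4, 9, 11}  B2 = {1, 2, 9, 10, 11}  B3 = {2, 3, 4, 9, 11}  B4 = {3, 4, 5, 9, 11}  B5 = {1, 2, 6, 9, 11}  B6 = {1, 2, 6, 7, 9}  B7 = {2, 4, 8, 9, 11}
Tree: B1–B2, B1–B3, B3–B4, B2–B5, B5–B6, B3–B7

Each bag holds 5 vertices, so the decomposition has width 4, which upper-bounds the treewidth. Conversely, {2, 4, 8, 9, 11} is a clique of size 5, and the vertices of any clique must share a bag in every tree decomposition; so some bag has ≥ 5 vertices and tw(G) ≥ 4. Hence tw(G) = 4 exactly.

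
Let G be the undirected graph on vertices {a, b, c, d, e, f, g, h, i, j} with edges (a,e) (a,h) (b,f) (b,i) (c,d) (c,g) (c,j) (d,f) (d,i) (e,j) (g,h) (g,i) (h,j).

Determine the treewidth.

A width-2 tree decomposition is:
Bags: B1 = {b, f, i}  B2 = {d, f, i}  B3 = {d, g, i}  B4 = {c, d, g}  B5 = {c, g, h}  B6 = {c, h, j}  B7 = {a, h, j}  B8 = {a, e, j}
Tree: B1–B2, B2–B3, B3–B4, B4–B5, B5–B6, B6–B7, B7–B8
Each bag holds 3 vertices, so the decomposition has width 2, which upper-bounds the treewidth. Since b–f–d–i–b is a cycle in G, G is not acyclic. Forests are exactly the graphs of treewidth ≤ 1, so tw(G) ≥ 2. Combining the bounds, tw(G) = 2.

2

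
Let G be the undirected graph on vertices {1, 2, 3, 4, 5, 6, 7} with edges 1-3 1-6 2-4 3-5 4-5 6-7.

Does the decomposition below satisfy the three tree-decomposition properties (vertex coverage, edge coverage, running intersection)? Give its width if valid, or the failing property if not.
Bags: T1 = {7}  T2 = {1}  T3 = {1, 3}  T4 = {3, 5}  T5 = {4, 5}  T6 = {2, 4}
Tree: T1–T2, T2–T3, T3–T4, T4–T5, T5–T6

No — vertex 6 appears in no bag.

A tree decomposition must satisfy three properties: every vertex lies in some bag; for every edge, both endpoints lie together in some bag; and for every vertex, the bags containing it form a connected subtree. Here vertex 6 appears in no bag, so the decomposition is invalid.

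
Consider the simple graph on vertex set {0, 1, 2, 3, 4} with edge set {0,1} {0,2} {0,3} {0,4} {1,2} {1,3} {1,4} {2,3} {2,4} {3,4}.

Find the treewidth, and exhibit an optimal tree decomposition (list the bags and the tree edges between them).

A single bag containing all 5 vertices is trivially a valid decomposition of width 4. For the lower bound, the 5 vertices {0, 1, 2, 3, 4} are pairwise adjacent, and any tree decomposition puts a clique entirely inside one bag — forcing width ≥ 4. The upper and lower bounds meet at 4, so that is the treewidth.

Treewidth 4.
One optimal decomposition is:
Bags: B1 = {0, 1, 2, 3, 4}
Tree: (single bag)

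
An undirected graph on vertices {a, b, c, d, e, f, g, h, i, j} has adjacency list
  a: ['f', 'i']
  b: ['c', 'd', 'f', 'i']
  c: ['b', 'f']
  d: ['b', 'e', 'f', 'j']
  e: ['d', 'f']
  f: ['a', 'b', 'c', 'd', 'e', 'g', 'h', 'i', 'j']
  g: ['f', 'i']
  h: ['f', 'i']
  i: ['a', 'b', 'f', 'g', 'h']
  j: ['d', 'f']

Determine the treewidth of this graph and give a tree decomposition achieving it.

The largest bag has 3 vertices, giving width 2; this decomposition certifies tw(G) ≤ 2. Conversely, {d, f, j} is a clique of size 3, and the vertices of any clique must share a bag in every tree decomposition; so some bag has ≥ 3 vertices and tw(G) ≥ 2. Combining the bounds, tw(G) = 2.

Treewidth 2.
One such decomposition:
Bags: B1 = {f, g, i}  B2 = {a, f, i}  B3 = {f, h, i}  B4 = {b, f, i}  B5 = {b, c, f}  B6 = {b, d, f}  B7 = {d, f, j}  B8 = {d, e, f}
Tree: B1–B2, B2–B3, B1–B4, B4–B5, B4–B6, B6–B7, B6–B8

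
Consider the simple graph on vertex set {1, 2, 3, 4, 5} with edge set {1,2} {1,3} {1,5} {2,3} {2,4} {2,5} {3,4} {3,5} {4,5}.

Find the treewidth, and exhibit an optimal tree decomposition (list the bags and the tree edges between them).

Treewidth 3.
One such decomposition:
Bags: B1 = {2, 3, 4, 5}  B2 = {1, 2, 3, 5}
Tree: B1–B2

The largest bag has 4 vertices, giving width 3; this decomposition certifies tw(G) ≤ 3. For the lower bound, the 4 vertices {1, 2, 3, 5} are pairwise adjacent, and any tree decomposition puts a clique entirely inside one bag — forcing width ≥ 3. Therefore the treewidth is 3.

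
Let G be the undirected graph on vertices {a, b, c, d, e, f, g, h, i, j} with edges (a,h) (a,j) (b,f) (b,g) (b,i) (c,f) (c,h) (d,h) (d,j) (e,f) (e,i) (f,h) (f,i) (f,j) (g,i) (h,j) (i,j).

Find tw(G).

A width-2 tree decomposition is:
Bags: B1 = {f, i, j}  B2 = {f, h, j}  B3 = {b, f, i}  B4 = {a, h, j}  B5 = {e, f, i}  B6 = {d, h, j}  B7 = {c, f, h}  B8 = {b, g, i}
Tree: B1–B2, B1–B3, B2–B4, B3–B5, B4–B6, B2–B7, B3–B8
Every bag has size at most 3, so the width is 3 − 1 = 2 and tw(G) ≤ 2. For the lower bound, the 3 vertices {d, h, j} are pairwise adjacent, and any tree decomposition puts a clique entirely inside one bag — forcing width ≥ 2. Hence tw(G) = 2 exactly.

2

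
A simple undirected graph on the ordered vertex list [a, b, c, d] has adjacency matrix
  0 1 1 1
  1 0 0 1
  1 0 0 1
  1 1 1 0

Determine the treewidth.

A width-2 tree decomposition is:
Bags: B1 = {a, b, d}  B2 = {a, c, d}
Tree: B1–B2
Each bag holds 3 vertices, so the decomposition has width 2, which upper-bounds the treewidth. Conversely, {a, c, d} is a clique of size 3, and the vertices of any clique must share a bag in every tree decomposition; so some bag has ≥ 3 vertices and tw(G) ≥ 2. Combining the bounds, tw(G) = 2.

2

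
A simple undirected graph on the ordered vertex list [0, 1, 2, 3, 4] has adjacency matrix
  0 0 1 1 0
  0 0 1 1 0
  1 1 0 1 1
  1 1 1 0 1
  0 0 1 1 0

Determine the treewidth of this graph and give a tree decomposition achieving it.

The largest bag has 3 vertices, giving width 2; this decomposition certifies tw(G) ≤ 2. Conversely, {0, 2, 3} is a clique of size 3, and the vertices of any clique must share a bag in every tree decomposition; so some bag has ≥ 3 vertices and tw(G) ≥ 2. Combining the bounds, tw(G) = 2.

Treewidth 2.
One optimal decomposition is:
Bags: B1 = {1, 2, 3}  B2 = {0, 2, 3}  B3 = {2, 3, 4}
Tree: B1–B2, B2–B3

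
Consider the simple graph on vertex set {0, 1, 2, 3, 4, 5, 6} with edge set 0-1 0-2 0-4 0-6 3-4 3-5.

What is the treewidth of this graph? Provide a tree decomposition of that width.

Every bag has size at most 2, so the width is 2 − 1 = 1 and tw(G) ≤ 1. G has an edge, so its treewidth is at least 1. Hence tw(G) = 1 exactly.

Treewidth 1.
Bags: B1 = {3, 4}  B2 = {0, 4}  B3 = {3, 5}  B4 = {0, 2}  B5 = {0, 6}  B6 = {0, 1}
Tree: B1–B2, B1–B3, B2–B4, B2–B5, B5–B6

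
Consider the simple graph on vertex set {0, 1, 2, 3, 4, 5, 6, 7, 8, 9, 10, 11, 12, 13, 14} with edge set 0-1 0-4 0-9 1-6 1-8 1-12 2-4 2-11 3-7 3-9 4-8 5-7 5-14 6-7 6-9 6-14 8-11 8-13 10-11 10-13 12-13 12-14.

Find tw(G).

3

A width-3 tree decomposition is:
Bags: B1 = {2, 4, 10, 11}  B2 = {4, 8, 10, 11}  B3 = {4, 8, 10, 13}  B4 = {0, 4, 8, 13}  B5 = {0, 1, 8, 13}  B6 = {0, 1, 12, 13}  B7 = {0, 1, 9, 12}  B8 = {1, 6, 9, 12}  B9 = {6, 9, 12, 14}  B10 = {3, 6, 9, 14}  B11 = {3, 6, 7, 14}  B12 = {3, 5, 7, 14}
Tree: B1–B2, B2–B3, B3–B4, B4–B5, B5–B6, B6–B7, B7–B8, B8–B9, B9–B10, B10–B11, B11–B12
Every bag has size at most 4, so the width is 4 − 1 = 3 and tw(G) ≤ 3. For the lower bound: the 4 vertex sets {2,10,11}, {4}, {8}, {0,1,12,13} are disjoint, each induces a connected subgraph, and every pair is joined by at least one edge of G. Contracting each set to a single vertex therefore yields K_{4} as a minor, and since treewidth is minor-monotone, tw(G) ≥ tw(K_{4}) = 3. Combining the bounds, tw(G) = 3.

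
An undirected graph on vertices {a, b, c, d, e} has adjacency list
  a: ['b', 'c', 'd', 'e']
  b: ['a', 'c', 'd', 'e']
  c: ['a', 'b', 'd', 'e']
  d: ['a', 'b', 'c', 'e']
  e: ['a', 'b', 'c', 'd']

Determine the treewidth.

A width-4 tree decomposition is:
Bags: B1 = {a, b, c, d, e}
Tree: (single bag)
A single bag containing all 5 vertices is trivially a valid decomposition of width 4. For the lower bound, the 5 vertices {a, b, c, d, e} are pairwise adjacent, and any tree decomposition puts a clique entirely inside one bag — forcing width ≥ 4. Hence tw(G) = 4 exactly.

4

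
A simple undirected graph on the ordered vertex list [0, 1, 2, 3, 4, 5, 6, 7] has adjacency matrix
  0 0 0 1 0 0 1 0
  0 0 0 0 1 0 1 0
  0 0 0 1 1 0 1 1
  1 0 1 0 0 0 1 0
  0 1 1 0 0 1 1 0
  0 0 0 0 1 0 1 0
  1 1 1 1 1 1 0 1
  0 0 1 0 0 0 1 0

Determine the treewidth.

A width-2 tree decomposition is:
Bags: B1 = {4, 5, 6}  B2 = {2, 4, 6}  B3 = {2, 3, 6}  B4 = {2, 6, 7}  B5 = {0, 3, 6}  B6 = {1, 4, 6}
Tree: B1–B2, B2–B3, B3–B4, B3–B5, B1–B6
The largest bag has 3 vertices, giving width 2; this decomposition certifies tw(G) ≤ 2. On the other hand G contains the 3-clique {0, 3, 6}. A clique must lie in a single bag of any decomposition, so no decomposition can have width below 2. Therefore the treewidth is 2.

2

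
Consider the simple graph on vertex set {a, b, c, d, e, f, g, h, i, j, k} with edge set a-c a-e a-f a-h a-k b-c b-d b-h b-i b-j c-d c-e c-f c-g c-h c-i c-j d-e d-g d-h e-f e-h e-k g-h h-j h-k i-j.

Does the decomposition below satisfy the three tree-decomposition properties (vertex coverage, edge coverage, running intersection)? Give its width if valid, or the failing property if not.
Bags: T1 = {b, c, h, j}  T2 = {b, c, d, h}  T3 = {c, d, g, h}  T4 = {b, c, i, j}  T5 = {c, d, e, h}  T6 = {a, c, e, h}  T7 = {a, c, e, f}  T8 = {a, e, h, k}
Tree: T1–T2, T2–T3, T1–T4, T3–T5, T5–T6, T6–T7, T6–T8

Vertex coverage: the bags together contain {a, b, c, d, e, f, g, h, i, j, k}, the full vertex set. Edge coverage: each edge of G has both endpoints in at least one bag. Running intersection: for every vertex, the bags containing it form a connected subtree. All three properties hold, so this is a valid tree decomposition of width max|bag| − 1 = 3, and hence tw(G) ≤ 3.

Yes; width 3.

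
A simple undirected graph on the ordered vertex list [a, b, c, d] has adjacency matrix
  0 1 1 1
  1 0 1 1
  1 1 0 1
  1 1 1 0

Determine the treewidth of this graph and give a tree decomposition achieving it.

Treewidth 3.
One such decomposition:
Bags: B1 = {a, b, c, d}
Tree: (single bag)

With just one bag of size 4, the width is 4 − 1 = 3, so tw(G) ≤ 3. On the other hand G contains the 4-clique {a, b, c, d}. A clique must lie in a single bag of any decomposition, so no decomposition can have width below 3. Combining the bounds, tw(G) = 3.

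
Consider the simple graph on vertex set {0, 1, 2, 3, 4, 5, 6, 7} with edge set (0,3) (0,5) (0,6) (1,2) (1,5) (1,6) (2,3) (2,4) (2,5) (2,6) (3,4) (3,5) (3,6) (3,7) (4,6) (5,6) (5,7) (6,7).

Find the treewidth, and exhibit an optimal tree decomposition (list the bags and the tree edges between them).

Each bag holds 4 vertices, so the decomposition has width 3, which upper-bounds the treewidth. Conversely, {1, 2, 5, 6} is a clique of size 4, and the vertices of any clique must share a bag in every tree decomposition; so some bag has ≥ 4 vertices and tw(G) ≥ 3. Therefore the treewidth is 3.

Treewidth 3.
One optimal decomposition is:
Bags: B1 = {2, 3, 5, 6}  B2 = {0, 3, 5, 6}  B3 = {2, 3, 4, 6}  B4 = {1, 2, 5, 6}  B5 = {3, 5, 6, 7}
Tree: B1–B2, B1–B3, B1–B4, B1–B5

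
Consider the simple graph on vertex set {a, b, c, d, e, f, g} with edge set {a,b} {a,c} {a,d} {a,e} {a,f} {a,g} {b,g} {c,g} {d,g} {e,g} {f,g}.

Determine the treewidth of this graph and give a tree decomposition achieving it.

Every bag has size at most 3, so the width is 3 − 1 = 2 and tw(G) ≤ 2. Conversely, {a, d, g} is a clique of size 3, and the vertices of any clique must share a bag in every tree decomposition; so some bag has ≥ 3 vertices and tw(G) ≥ 2. Therefore the treewidth is 2.

Treewidth 2.
One such decomposition:
Bags: B1 = {a, e, g}  B2 = {a, d, g}  B3 = {a, c, g}  B4 = {a, b, g}  B5 = {a, f, g}
Tree: B1–B2, B2–B3, B1–B4, B4–B5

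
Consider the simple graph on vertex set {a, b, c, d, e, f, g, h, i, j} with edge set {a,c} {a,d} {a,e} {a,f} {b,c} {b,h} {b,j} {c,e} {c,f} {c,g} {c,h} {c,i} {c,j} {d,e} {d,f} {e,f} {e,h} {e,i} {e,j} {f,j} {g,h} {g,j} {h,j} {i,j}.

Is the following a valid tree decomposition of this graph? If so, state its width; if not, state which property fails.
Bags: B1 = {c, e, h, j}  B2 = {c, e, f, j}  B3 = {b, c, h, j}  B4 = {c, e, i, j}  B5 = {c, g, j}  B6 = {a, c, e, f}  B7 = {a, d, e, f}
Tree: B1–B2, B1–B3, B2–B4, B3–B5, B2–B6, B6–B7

No — edge (h,g) lies in no bag.

A tree decomposition must satisfy three properties: every vertex lies in some bag; for every edge, both endpoints lie together in some bag; and for every vertex, the bags containing it form a connected subtree. Here edge (h,g) lies in no bag, so the decomposition is invalid.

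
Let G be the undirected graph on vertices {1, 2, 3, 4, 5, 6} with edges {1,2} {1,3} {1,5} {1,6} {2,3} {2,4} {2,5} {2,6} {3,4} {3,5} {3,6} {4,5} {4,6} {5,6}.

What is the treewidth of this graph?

A width-4 tree decomposition is:
Bags: B1 = {1, 2, 3, 5, 6}  B2 = {2, 3, 4, 5, 6}
Tree: B1–B2
The largest bag has 5 vertices, giving width 4; this decomposition certifies tw(G) ≤ 4. Conversely, {1, 2, 3, 5, 6} is a clique of size 5, and the vertices of any clique must share a bag in every tree decomposition; so some bag has ≥ 5 vertices and tw(G) ≥ 4. Hence tw(G) = 4 exactly.

4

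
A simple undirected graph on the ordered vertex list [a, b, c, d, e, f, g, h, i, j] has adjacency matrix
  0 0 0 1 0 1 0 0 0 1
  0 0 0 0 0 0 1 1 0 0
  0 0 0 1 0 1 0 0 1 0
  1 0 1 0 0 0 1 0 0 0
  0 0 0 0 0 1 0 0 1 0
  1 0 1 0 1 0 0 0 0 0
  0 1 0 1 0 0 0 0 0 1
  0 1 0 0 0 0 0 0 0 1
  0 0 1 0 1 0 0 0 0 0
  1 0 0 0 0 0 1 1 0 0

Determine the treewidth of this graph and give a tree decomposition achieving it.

Treewidth 2.
Bags: B1 = {c, e, i}  B2 = {c, e, f}  B3 = {c, d, f}  B4 = {a, d, f}  B5 = {a, d, g}  B6 = {a, g, j}  B7 = {b, g, j}  B8 = {b, h, j}
Tree: B1–B2, B2–B3, B3–B4, B4–B5, B5–B6, B6–B7, B7–B8

Every bag has size at most 3, so the width is 3 − 1 = 2 and tw(G) ≤ 2. Since i–e–f–c–i is a cycle in G, G is not acyclic. Forests are exactly the graphs of treewidth ≤ 1, so tw(G) ≥ 2. Hence tw(G) = 2 exactly.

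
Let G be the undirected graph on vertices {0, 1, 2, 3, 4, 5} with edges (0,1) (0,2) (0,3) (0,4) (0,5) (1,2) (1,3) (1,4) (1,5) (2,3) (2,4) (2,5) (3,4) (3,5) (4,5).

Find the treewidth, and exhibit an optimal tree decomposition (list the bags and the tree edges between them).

Treewidth 5.
Bags: B1 = {0, 1, 2, 3, 4, 5}
Tree: (single bag)

A single bag containing all 6 vertices is trivially a valid decomposition of width 5. On the other hand G contains the 6-clique {0, 1, 2, 3, 4, 5}. A clique must lie in a single bag of any decomposition, so no decomposition can have width below 5. The upper and lower bounds meet at 5, so that is the treewidth.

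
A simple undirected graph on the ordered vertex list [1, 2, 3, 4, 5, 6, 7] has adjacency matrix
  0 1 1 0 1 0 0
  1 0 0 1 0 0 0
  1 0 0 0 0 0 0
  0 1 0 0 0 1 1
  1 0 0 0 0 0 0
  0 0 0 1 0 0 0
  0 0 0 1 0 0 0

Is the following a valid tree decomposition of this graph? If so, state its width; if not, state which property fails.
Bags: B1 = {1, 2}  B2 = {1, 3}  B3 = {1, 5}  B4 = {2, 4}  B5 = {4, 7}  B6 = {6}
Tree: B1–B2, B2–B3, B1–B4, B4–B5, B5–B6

No — edge (4,6) lies in no bag.

A tree decomposition must satisfy three properties: every vertex lies in some bag; for every edge, both endpoints lie together in some bag; and for every vertex, the bags containing it form a connected subtree. Here edge (4,6) lies in no bag, so the decomposition is invalid.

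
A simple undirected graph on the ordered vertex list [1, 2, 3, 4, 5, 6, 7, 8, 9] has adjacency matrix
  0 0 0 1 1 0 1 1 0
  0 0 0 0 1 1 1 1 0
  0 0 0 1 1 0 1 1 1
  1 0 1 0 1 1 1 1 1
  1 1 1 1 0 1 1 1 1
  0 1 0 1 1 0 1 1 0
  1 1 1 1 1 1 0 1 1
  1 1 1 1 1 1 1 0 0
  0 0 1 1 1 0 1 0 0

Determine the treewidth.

4

A width-4 tree decomposition is:
Bags: B1 = {4, 5, 6, 7, 8}  B2 = {3, 4, 5, 7, 8}  B3 = {1, 4, 5, 7, 8}  B4 = {2, 5, 6, 7, 8}  B5 = {3, 4, 5, 7, 9}
Tree: B1–B2, B1–B3, B1–B4, B2–B5
The largest bag has 5 vertices, giving width 4; this decomposition certifies tw(G) ≤ 4. For the lower bound, the 5 vertices {2, 5, 6, 7, 8} are pairwise adjacent, and any tree decomposition puts a clique entirely inside one bag — forcing width ≥ 4. Hence tw(G) = 4 exactly.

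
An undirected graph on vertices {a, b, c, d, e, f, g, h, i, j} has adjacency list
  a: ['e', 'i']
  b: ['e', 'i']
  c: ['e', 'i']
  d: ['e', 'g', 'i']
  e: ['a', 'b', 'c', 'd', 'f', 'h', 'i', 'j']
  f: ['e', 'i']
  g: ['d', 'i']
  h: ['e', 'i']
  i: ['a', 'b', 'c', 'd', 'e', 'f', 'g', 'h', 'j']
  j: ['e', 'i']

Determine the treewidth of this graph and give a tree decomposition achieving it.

Treewidth 2.
One optimal decomposition is:
Bags: B1 = {e, h, i}  B2 = {a, e, i}  B3 = {d, e, i}  B4 = {b, e, i}  B5 = {e, f, i}  B6 = {d, g, i}  B7 = {c, e, i}  B8 = {e, i, j}
Tree: B1–B2, B1–B3, B3–B4, B4–B5, B3–B6, B5–B7, B1–B8

Each bag holds 3 vertices, so the decomposition has width 2, which upper-bounds the treewidth. Conversely, {d, g, i} is a clique of size 3, and the vertices of any clique must share a bag in every tree decomposition; so some bag has ≥ 3 vertices and tw(G) ≥ 2. Hence tw(G) = 2 exactly.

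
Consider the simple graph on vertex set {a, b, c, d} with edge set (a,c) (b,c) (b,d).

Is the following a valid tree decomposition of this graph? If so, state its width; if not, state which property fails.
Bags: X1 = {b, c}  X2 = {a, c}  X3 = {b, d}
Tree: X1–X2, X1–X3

Every vertex of G appears in some bag (union = {a, b, c, d}); every edge is covered by a bag; and for each vertex v the set of bags containing v is connected in the bag tree. The decomposition is therefore valid. The largest bag has 2 vertices, so the width is 1.

Yes; width 1.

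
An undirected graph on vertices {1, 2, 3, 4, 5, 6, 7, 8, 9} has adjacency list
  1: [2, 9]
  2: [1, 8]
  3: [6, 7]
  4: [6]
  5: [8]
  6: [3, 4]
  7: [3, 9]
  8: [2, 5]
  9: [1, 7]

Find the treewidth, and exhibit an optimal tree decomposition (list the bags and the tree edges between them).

Treewidth 1.
One optimal decomposition is:
Bags: B1 = {4, 6}  B2 = {3, 6}  B3 = {3, 7}  B4 = {7, 9}  B5 = {1, 9}  B6 = {1, 2}  B7 = {2, 8}  B8 = {5, 8}
Tree: B1–B2, B2–B3, B3–B4, B4–B5, B5–B6, B6–B7, B7–B8

Every bag has size at most 2, so the width is 2 − 1 = 1 and tw(G) ≤ 1. G has an edge, so its treewidth is at least 1. Combining the bounds, tw(G) = 1.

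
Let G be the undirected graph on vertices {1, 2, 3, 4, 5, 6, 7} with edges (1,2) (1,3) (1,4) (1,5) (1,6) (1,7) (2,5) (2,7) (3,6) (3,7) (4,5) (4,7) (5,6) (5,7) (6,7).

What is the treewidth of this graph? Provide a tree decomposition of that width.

Each bag holds 4 vertices, so the decomposition has width 3, which upper-bounds the treewidth. Conversely, {1, 3, 6, 7} is a clique of size 4, and the vertices of any clique must share a bag in every tree decomposition; so some bag has ≥ 4 vertices and tw(G) ≥ 3. The upper and lower bounds meet at 3, so that is the treewidth.

Treewidth 3.
One such decomposition:
Bags: B1 = {1, 2, 5, 7}  B2 = {1, 4, 5, 7}  B3 = {1, 5, 6, 7}  B4 = {1, 3, 6, 7}
Tree: B1–B2, B1–B3, B3–B4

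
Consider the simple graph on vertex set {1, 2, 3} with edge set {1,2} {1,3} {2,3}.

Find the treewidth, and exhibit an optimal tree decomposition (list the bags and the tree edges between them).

Treewidth 2.
One such decomposition:
Bags: B1 = {1, 2, 3}
Tree: (single bag)

A single bag containing all 3 vertices is trivially a valid decomposition of width 2. For the lower bound, the 3 vertices {1, 2, 3} are pairwise adjacent, and any tree decomposition puts a clique entirely inside one bag — forcing width ≥ 2. Combining the bounds, tw(G) = 2.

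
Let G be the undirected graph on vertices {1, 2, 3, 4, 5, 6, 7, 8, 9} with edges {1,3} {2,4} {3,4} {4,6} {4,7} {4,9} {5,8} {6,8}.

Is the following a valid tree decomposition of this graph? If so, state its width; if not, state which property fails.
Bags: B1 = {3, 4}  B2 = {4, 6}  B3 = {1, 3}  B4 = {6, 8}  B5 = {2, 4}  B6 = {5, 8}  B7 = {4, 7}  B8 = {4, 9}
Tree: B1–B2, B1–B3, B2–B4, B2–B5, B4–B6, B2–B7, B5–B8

Vertex coverage: the bags together contain {1, 2, 3, 4, 5, 6, 7, 8, 9}, the full vertex set. Edge coverage: each edge of G has both endpoints in at least one bag. Running intersection: for every vertex, the bags containing it form a connected subtree. All three properties hold, so this is a valid tree decomposition of width max|bag| − 1 = 1, and hence tw(G) ≤ 1.

Yes; width 1.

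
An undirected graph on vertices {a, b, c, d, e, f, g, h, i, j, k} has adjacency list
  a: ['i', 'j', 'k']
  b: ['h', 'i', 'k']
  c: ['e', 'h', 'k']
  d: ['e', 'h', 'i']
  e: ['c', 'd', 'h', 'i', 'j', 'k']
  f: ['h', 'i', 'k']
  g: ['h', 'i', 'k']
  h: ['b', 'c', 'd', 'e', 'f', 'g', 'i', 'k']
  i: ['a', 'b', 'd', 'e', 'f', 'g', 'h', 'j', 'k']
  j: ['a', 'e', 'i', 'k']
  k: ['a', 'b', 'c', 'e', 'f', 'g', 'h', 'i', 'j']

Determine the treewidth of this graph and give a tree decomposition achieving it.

Each bag holds 4 vertices, so the decomposition has width 3, which upper-bounds the treewidth. For the lower bound, the 4 vertices {d, e, h, i} are pairwise adjacent, and any tree decomposition puts a clique entirely inside one bag — forcing width ≥ 3. The upper and lower bounds meet at 3, so that is the treewidth.

Treewidth 3.
One optimal decomposition is:
Bags: B1 = {e, i, j, k}  B2 = {a, i, j, k}  B3 = {e, h, i, k}  B4 = {f, h, i, k}  B5 = {d, e, h, i}  B6 = {g, h, i, k}  B7 = {b, h, i, k}  B8 = {c, e, h, k}
Tree: B1–B2, B1–B3, B3–B4, B3–B5, B4–B6, B3–B7, B3–B8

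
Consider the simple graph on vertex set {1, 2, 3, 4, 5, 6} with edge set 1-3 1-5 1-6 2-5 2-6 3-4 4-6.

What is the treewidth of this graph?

A width-2 tree decomposition is:
Bags: B1 = {1, 2, 5}  B2 = {1, 2, 6}  B3 = {1, 3, 6}  B4 = {3, 4, 6}
Tree: B1–B2, B2–B3, B3–B4
The largest bag has 3 vertices, giving width 2; this decomposition certifies tw(G) ≤ 2. For the lower bound, G contains the cycle 5–2–6–1–5, so G is not a forest; only forests have treewidth ≤ 1, hence tw(G) ≥ 2. The upper and lower bounds meet at 2, so that is the treewidth.

2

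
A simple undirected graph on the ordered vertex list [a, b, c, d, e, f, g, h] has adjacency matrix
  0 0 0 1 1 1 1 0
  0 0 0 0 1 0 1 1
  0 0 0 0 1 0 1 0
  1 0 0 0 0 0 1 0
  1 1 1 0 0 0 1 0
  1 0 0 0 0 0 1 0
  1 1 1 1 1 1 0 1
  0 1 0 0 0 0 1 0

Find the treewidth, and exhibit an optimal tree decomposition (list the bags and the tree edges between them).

Treewidth 2.
Bags: B1 = {a, e, g}  B2 = {a, f, g}  B3 = {a, d, g}  B4 = {b, e, g}  B5 = {b, g, h}  B6 = {c, e, g}
Tree: B1–B2, B1–B3, B1–B4, B4–B5, B4–B6

The largest bag has 3 vertices, giving width 2; this decomposition certifies tw(G) ≤ 2. Conversely, {b, g, h} is a clique of size 3, and the vertices of any clique must share a bag in every tree decomposition; so some bag has ≥ 3 vertices and tw(G) ≥ 2. The upper and lower bounds meet at 2, so that is the treewidth.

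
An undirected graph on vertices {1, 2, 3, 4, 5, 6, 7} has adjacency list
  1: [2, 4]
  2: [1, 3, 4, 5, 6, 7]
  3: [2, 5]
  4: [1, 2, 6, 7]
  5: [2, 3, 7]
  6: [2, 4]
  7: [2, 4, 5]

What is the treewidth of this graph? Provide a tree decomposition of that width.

The largest bag has 3 vertices, giving width 2; this decomposition certifies tw(G) ≤ 2. For the lower bound, the 3 vertices {2, 3, 5} are pairwise adjacent, and any tree decomposition puts a clique entirely inside one bag — forcing width ≥ 2. The upper and lower bounds meet at 2, so that is the treewidth.

Treewidth 2.
One such decomposition:
Bags: B1 = {2, 4, 7}  B2 = {1, 2, 4}  B3 = {2, 5, 7}  B4 = {2, 4, 6}  B5 = {2, 3, 5}
Tree: B1–B2, B1–B3, B2–B4, B3–B5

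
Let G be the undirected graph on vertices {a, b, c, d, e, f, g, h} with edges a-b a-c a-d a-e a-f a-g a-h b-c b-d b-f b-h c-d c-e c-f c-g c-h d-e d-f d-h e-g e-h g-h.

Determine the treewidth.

4

A width-4 tree decomposition is:
Bags: B1 = {a, c, e, g, h}  B2 = {a, c, d, e, h}  B3 = {a, b, c, d, h}  B4 = {a, b, c, d, f}
Tree: B1–B2, B2–B3, B3–B4
Every bag has size at most 5, so the width is 5 − 1 = 4 and tw(G) ≤ 4. Conversely, {a, c, d, e, h} is a clique of size 5, and the vertices of any clique must share a bag in every tree decomposition; so some bag has ≥ 5 vertices and tw(G) ≥ 4. Combining the bounds, tw(G) = 4.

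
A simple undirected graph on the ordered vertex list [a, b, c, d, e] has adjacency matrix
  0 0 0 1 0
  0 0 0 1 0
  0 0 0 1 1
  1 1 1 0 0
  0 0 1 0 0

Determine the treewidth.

1

A width-1 tree decomposition is:
Bags: B1 = {a, d}  B2 = {b, d}  B3 = {c, d}  B4 = {c, e}
Tree: B1–B2, B1–B3, B3–B4
Every bag has size at most 2, so the width is 2 − 1 = 1 and tw(G) ≤ 1. Any graph with an edge has treewidth ≥ 1, and G has the edge a–d. Combining the bounds, tw(G) = 1.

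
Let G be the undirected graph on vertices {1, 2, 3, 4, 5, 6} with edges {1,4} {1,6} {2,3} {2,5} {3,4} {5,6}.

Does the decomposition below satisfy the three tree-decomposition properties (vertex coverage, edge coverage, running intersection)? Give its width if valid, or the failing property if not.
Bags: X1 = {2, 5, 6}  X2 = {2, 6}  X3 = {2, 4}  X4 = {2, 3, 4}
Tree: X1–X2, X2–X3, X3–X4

A tree decomposition must satisfy three properties: every vertex lies in some bag; for every edge, both endpoints lie together in some bag; and for every vertex, the bags containing it form a connected subtree. Here vertex 1 appears in no bag, so the decomposition is invalid.

No — vertex 1 appears in no bag.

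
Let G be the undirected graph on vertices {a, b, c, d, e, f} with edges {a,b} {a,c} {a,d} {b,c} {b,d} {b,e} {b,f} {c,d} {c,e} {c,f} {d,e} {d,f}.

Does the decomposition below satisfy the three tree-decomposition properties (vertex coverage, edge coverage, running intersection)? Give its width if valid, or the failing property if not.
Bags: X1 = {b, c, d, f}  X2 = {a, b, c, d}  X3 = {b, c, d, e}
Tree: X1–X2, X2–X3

Checking the three conditions: (i) the bags cover all of {a, b, c, d, e, f}; (ii) for each edge, some bag contains both endpoints; (iii) the bags containing any fixed vertex form a subtree. All hold, so the decomposition is valid with width 4 − 1 = 3.

Yes; width 3.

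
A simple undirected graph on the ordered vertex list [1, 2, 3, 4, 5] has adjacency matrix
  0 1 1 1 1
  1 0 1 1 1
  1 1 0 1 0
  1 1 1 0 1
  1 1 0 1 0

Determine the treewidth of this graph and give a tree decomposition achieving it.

Treewidth 3.
Bags: B1 = {1, 2, 4, 5}  B2 = {1, 2, 3, 4}
Tree: B1–B2

Each bag holds 4 vertices, so the decomposition has width 3, which upper-bounds the treewidth. On the other hand G contains the 4-clique {1, 2, 3, 4}. A clique must lie in a single bag of any decomposition, so no decomposition can have width below 3. Therefore the treewidth is 3.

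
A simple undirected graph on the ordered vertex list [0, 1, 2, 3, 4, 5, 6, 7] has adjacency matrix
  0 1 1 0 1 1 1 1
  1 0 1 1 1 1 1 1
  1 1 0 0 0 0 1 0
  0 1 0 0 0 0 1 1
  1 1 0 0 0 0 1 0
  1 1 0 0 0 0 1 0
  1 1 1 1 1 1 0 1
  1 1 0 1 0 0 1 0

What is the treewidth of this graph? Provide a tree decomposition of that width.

The largest bag has 4 vertices, giving width 3; this decomposition certifies tw(G) ≤ 3. Conversely, {0, 1, 2, 6} is a clique of size 4, and the vertices of any clique must share a bag in every tree decomposition; so some bag has ≥ 4 vertices and tw(G) ≥ 3. Hence tw(G) = 3 exactly.

Treewidth 3.
Bags: B1 = {0, 1, 6, 7}  B2 = {0, 1, 4, 6}  B3 = {0, 1, 5, 6}  B4 = {0, 1, 2, 6}  B5 = {1, 3, 6, 7}
Tree: B1–B2, B2–B3, B1–B4, B1–B5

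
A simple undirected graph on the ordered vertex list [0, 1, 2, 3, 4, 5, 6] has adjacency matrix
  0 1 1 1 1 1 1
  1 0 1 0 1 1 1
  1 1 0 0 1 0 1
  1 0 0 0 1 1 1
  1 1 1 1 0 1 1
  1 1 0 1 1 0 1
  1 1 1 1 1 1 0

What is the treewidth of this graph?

4

A width-4 tree decomposition is:
Bags: B1 = {0, 1, 4, 5, 6}  B2 = {0, 1, 2, 4, 6}  B3 = {0, 3, 4, 5, 6}
Tree: B1–B2, B1–B3
Every bag has size at most 5, so the width is 5 − 1 = 4 and tw(G) ≤ 4. For the lower bound, the 5 vertices {0, 1, 2, 4, 6} are pairwise adjacent, and any tree decomposition puts a clique entirely inside one bag — forcing width ≥ 4. Combining the bounds, tw(G) = 4.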